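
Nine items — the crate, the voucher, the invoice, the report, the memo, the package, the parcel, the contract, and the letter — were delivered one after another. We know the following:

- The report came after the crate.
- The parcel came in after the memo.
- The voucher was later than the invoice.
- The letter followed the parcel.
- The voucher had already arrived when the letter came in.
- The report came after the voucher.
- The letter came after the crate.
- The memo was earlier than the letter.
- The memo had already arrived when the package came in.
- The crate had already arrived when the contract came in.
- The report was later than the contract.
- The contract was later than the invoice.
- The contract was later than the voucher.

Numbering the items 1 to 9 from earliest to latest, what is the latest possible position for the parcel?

The parcel must come before the letter — 1 item forced after it.
Everything else can be placed before the parcel in some valid order, so the parcel can sit as late as position 9 − 1 = 8.

8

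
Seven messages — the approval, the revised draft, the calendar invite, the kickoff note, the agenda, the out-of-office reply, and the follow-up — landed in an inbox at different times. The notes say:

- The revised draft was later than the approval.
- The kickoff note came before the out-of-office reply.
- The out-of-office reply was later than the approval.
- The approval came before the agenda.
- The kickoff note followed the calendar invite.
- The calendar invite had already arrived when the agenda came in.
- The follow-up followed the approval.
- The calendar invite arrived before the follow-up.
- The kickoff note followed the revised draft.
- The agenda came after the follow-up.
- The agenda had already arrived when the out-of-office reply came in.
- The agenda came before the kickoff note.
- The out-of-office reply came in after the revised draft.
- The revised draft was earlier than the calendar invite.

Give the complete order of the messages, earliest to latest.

The constraints fix every adjacent pair, so only one ordering works:
the approval → the revised draft → the calendar invite → the follow-up → the agenda → the kickoff note → the out-of-office reply.

the approval, the revised draft, the calendar invite, the follow-up, the agenda, the kickoff note, the out-of-office reply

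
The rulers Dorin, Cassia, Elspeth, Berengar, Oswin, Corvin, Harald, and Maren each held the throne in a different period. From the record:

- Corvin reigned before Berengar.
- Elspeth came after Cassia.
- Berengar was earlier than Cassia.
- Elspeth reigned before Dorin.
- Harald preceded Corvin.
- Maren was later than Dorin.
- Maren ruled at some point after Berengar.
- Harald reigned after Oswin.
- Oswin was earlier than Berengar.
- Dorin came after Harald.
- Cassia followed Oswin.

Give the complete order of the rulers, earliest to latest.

Oswin, Harald, Corvin, Berengar, Cassia, Elspeth, Dorin, Maren

The constraints fix every adjacent pair, so only one ordering works:
Oswin → Harald → Corvin → Berengar → Cassia → Elspeth → Dorin → Maren.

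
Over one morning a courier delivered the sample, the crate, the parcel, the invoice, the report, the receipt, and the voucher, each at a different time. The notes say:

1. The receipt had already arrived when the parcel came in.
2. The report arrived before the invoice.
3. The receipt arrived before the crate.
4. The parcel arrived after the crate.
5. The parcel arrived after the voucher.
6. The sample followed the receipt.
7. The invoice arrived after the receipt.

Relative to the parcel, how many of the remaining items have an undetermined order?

Forced before the parcel: the crate, the receipt, and the voucher.
That leaves the invoice, the report, and the sample with no forced order relative to the parcel — 3.

3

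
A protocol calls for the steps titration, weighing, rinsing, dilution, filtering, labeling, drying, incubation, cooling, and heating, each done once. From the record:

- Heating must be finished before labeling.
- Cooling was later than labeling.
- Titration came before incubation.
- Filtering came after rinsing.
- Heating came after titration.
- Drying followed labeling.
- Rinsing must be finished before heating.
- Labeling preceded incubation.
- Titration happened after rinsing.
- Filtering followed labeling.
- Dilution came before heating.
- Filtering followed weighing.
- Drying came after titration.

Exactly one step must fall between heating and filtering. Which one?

Tracing the constraints gives heating → labeling → filtering, so labeling sits after heating and before filtering.
No other step is forced both after heating and before filtering.

labeling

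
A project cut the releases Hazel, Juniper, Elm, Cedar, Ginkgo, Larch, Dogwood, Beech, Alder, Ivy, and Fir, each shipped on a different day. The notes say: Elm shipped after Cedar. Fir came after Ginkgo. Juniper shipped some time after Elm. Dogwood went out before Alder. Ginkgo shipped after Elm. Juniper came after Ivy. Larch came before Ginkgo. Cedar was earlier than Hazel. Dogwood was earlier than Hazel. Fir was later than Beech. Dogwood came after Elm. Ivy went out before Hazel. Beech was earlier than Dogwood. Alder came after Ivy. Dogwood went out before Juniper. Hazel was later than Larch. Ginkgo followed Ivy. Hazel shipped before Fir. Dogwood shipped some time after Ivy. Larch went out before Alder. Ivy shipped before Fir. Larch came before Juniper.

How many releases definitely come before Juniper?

6

Directly stated before Juniper: Dogwood, Elm, Ivy, and Larch.
Beech reaches Juniper via Beech → Dogwood → Juniper.
Cedar reaches Juniper via Cedar → Elm → Juniper.
No chain forces Fir (or any of the others) ahead of Juniper.
That's Beech, Cedar, Dogwood, Elm, Ivy, and Larch — 6 in all.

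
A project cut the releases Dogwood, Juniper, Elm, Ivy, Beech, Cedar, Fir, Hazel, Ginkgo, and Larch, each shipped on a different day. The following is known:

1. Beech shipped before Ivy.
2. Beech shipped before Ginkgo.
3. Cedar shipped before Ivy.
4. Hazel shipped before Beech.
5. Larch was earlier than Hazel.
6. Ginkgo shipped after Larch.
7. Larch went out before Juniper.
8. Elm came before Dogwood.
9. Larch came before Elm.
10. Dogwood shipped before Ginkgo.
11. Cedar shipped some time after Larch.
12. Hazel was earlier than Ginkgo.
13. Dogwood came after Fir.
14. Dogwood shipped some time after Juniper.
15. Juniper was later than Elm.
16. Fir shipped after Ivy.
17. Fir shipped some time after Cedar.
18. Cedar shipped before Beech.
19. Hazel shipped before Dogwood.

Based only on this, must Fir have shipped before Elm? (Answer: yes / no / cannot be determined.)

No chain of stated constraints runs from Fir to Elm, and none runs from Elm to Fir either.
So the relative order of Fir and Elm is not fixed by the given facts.

cannot be determined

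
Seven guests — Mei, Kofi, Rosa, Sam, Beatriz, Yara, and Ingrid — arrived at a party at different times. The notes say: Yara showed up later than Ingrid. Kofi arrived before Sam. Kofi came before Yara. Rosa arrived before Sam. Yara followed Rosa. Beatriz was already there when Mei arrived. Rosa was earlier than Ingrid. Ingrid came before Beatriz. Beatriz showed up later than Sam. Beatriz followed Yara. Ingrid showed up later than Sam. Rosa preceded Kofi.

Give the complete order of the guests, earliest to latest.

The constraints fix every adjacent pair, so only one ordering works:
Rosa → Kofi → Sam → Ingrid → Yara → Beatriz → Mei.

Rosa, Kofi, Sam, Ingrid, Yara, Beatriz, Mei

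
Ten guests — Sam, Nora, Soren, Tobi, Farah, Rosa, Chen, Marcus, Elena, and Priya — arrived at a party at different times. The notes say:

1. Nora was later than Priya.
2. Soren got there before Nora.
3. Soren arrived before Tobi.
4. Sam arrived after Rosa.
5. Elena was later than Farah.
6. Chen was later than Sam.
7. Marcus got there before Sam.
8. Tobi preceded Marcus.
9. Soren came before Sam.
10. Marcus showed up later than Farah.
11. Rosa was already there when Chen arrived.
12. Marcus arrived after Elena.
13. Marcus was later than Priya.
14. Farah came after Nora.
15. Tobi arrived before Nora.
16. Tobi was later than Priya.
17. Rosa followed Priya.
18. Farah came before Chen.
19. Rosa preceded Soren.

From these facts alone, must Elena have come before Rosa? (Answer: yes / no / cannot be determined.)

Tracing the constraints gives Rosa → Soren → Nora → Farah → Elena, so Rosa must come before Elena.
That means Elena cannot be before Rosa.

no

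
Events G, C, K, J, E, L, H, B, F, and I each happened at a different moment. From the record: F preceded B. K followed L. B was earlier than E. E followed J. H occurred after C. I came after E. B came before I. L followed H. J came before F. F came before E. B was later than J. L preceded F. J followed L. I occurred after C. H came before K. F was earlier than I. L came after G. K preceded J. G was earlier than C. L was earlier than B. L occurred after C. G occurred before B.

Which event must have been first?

G has a chain of constraints placing it before every other event, so G must be first.

G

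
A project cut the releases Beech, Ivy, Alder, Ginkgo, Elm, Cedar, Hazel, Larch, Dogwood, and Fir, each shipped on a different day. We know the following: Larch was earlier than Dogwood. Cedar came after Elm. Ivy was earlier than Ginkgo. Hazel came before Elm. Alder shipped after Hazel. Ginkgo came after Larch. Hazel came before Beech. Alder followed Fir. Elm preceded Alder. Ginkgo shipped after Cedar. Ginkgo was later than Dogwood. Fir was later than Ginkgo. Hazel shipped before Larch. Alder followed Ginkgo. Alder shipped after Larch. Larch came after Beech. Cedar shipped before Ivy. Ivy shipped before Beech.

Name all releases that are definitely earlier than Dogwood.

Directly stated before Dogwood: Larch.
Beech reaches Dogwood via Beech → Larch → Dogwood.
Cedar reaches Dogwood via Cedar → Ivy → Beech → Larch → Dogwood.
Elm reaches Dogwood via Elm → Cedar → Ivy → Beech → Larch → Dogwood.
Likewise Hazel and Ivy each reach Dogwood by chaining the stated constraints.
No chain forces Ginkgo (or any of the others) ahead of Dogwood.

Beech, Cedar, Elm, Hazel, Ivy, Larch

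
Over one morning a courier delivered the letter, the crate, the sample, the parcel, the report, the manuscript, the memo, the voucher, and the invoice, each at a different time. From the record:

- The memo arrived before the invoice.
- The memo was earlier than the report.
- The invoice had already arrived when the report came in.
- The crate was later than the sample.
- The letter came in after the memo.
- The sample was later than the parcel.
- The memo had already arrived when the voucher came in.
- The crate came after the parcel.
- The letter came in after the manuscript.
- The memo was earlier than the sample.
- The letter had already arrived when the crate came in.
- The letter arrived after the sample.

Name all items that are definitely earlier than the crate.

the letter, the manuscript, the memo, the parcel, the sample

Directly stated before the crate: the letter, the parcel, and the sample.
The manuscript reaches the crate via the manuscript → the letter → the crate.
The memo reaches the crate via the memo → the letter → the crate.
No chain forces the voucher (or any of the others) ahead of the crate.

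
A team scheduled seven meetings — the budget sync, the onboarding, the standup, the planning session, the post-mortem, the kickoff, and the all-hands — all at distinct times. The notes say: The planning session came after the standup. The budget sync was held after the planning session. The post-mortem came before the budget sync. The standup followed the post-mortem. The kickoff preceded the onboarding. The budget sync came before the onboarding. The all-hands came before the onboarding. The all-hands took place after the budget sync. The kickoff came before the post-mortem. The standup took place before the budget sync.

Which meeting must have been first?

the kickoff

The kickoff has a chain of constraints placing it before every other meeting, so the kickoff must be first.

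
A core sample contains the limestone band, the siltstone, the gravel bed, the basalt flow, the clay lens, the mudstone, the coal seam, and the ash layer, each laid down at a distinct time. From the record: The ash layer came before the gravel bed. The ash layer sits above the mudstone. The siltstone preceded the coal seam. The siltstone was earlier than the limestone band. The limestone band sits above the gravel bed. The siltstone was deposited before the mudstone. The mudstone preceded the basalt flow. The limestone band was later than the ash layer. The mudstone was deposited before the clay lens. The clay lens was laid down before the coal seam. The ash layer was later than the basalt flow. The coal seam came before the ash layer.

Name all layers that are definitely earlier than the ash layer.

the basalt flow, the clay lens, the coal seam, the mudstone, the siltstone

Directly stated before the ash layer: the basalt flow, the coal seam, and the mudstone.
The clay lens reaches the ash layer via the clay lens → the coal seam → the ash layer.
The siltstone reaches the ash layer via the siltstone → the mudstone → the ash layer.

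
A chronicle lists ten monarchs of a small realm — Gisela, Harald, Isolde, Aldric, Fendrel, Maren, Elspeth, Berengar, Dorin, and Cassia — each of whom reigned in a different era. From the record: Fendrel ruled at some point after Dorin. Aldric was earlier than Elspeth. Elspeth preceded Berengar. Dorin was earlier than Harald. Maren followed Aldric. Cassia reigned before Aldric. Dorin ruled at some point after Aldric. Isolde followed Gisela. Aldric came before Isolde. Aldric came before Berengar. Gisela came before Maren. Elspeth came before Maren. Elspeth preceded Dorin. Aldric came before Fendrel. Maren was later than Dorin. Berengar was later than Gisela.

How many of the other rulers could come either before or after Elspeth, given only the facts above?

2

Forced before Elspeth: Aldric and Cassia; forced after Elspeth: Berengar, Dorin, Fendrel, Harald, and Maren.
That leaves Gisela and Isolde with no forced order relative to Elspeth — 2.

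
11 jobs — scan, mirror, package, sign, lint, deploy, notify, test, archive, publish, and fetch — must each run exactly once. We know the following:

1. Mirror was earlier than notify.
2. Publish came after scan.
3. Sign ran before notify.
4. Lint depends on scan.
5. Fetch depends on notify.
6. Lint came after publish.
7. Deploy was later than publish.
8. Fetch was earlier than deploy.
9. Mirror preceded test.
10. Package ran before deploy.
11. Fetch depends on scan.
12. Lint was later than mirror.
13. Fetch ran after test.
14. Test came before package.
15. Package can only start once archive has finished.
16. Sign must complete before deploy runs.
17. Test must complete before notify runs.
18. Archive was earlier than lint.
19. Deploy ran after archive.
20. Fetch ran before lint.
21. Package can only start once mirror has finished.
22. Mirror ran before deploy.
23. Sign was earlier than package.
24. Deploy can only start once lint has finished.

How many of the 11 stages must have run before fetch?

Directly stated before fetch: notify, scan, and test.
Mirror reaches fetch via mirror → notify → fetch.
Sign reaches fetch via sign → notify → fetch.
That's mirror, notify, scan, sign, and test — 5 in all.

5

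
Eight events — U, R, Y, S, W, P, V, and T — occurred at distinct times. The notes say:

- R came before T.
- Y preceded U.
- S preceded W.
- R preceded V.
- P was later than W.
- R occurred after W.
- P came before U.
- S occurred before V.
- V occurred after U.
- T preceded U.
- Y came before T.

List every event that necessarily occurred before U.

P, R, S, T, W, Y

Directly stated before U: P, T, and Y.
R reaches U via R → T → U.
S reaches U via S → W → P → U.
W reaches U via W → P → U.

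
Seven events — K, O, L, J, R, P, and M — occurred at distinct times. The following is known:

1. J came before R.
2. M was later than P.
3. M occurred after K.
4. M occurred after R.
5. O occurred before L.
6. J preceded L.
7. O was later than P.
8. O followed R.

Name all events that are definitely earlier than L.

Directly stated before L: J and O.
P reaches L via P → O → L.
R reaches L via R → O → L.

J, O, P, R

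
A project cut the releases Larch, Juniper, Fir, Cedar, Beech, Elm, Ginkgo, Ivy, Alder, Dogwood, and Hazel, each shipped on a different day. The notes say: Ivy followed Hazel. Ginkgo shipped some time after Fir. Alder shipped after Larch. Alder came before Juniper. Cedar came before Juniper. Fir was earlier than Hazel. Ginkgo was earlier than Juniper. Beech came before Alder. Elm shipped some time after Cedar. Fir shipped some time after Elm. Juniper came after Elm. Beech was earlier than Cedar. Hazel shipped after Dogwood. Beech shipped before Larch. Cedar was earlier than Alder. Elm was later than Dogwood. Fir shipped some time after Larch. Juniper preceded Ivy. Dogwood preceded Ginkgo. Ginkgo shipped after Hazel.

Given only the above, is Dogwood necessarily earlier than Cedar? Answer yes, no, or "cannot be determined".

cannot be determined

No chain of stated constraints runs from Dogwood to Cedar, and none runs from Cedar to Dogwood either.
So the relative order of Dogwood and Cedar is not fixed by the given facts.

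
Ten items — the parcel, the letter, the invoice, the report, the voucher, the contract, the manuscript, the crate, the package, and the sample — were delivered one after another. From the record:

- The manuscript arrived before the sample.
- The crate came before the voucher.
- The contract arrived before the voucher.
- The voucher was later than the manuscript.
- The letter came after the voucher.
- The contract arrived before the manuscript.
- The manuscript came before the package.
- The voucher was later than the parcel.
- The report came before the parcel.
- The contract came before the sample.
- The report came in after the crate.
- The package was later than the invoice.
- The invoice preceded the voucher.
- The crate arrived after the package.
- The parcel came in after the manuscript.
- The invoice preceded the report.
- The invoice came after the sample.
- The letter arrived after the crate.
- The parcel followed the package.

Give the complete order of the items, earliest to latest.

the contract, the manuscript, the sample, the invoice, the package, the crate, the report, the parcel, the voucher, the letter

The constraints fix every adjacent pair, so only one ordering works:
the contract → the manuscript → the sample → the invoice → the package → the crate → the report → the parcel → the voucher → the letter.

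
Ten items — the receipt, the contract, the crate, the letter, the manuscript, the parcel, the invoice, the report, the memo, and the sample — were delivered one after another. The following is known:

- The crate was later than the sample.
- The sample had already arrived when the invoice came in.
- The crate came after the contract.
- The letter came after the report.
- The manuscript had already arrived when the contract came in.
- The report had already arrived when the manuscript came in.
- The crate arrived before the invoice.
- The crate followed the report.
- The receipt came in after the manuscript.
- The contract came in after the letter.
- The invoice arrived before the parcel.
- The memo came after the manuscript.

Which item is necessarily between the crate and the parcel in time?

Tracing the constraints gives the crate → the invoice → the parcel, so the invoice sits after the crate and before the parcel.
No other item is forced both after the crate and before the parcel.

the invoice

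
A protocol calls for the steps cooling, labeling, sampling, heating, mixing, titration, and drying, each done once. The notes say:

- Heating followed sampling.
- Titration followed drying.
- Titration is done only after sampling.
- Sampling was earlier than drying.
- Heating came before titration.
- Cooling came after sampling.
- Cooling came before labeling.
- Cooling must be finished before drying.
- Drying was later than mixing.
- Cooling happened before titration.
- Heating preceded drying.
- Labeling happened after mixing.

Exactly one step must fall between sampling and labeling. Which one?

cooling

Tracing the constraints gives sampling → cooling → labeling, so cooling sits after sampling and before labeling.
No other step is forced both after sampling and before labeling.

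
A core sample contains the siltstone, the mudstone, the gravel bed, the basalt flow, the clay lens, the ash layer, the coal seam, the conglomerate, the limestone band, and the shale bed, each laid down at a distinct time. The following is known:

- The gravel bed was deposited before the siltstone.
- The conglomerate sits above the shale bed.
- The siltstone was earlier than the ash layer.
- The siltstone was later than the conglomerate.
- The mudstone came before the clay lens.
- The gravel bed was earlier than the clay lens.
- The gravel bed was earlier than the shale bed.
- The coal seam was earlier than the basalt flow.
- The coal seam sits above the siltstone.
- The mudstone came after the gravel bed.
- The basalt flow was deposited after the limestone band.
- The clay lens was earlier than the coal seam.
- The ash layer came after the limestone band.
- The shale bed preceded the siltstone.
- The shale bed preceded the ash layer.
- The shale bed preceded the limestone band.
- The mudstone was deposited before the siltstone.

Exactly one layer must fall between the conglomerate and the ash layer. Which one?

Tracing the constraints gives the conglomerate → the siltstone → the ash layer, so the siltstone sits after the conglomerate and before the ash layer.
No other layer is forced both after the conglomerate and before the ash layer.

the siltstone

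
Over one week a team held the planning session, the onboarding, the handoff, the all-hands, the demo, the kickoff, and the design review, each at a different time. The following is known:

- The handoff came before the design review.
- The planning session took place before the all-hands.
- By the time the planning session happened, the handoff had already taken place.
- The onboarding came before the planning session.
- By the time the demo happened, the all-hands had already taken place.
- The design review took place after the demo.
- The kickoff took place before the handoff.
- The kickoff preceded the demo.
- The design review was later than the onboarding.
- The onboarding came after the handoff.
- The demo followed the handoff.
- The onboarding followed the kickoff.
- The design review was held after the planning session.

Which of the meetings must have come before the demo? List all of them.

Directly stated before the demo: the all-hands, the handoff, and the kickoff.
The onboarding reaches the demo via the onboarding → the planning session → the all-hands → the demo.
The planning session reaches the demo via the planning session → the all-hands → the demo.

the all-hands, the handoff, the kickoff, the onboarding, the planning session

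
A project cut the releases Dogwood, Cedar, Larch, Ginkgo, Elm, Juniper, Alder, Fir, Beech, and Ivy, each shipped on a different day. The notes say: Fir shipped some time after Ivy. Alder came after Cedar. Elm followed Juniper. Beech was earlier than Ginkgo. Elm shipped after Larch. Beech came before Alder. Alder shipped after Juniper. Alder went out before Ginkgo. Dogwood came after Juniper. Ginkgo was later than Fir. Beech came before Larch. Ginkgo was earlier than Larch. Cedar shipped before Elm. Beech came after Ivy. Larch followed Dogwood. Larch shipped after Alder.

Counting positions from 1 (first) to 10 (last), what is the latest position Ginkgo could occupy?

Ginkgo must come before Elm and Larch — 2 releases forced after it.
Everything else can be placed before Ginkgo in some valid order, so Ginkgo can sit as late as position 10 − 2 = 8.

8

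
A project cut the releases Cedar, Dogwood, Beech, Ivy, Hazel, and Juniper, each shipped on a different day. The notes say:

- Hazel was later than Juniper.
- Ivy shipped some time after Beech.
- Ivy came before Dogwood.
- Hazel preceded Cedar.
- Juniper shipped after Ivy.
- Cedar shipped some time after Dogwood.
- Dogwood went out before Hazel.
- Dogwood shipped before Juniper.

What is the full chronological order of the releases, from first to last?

Beech, Ivy, Dogwood, Juniper, Hazel, Cedar

The constraints fix every adjacent pair, so only one ordering works:
Beech → Ivy → Dogwood → Juniper → Hazel → Cedar.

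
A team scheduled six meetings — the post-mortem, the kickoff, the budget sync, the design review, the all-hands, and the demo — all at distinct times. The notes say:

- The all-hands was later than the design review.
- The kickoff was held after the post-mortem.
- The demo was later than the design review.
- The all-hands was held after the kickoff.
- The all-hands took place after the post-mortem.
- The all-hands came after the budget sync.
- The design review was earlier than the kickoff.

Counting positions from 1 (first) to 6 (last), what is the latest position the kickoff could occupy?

The kickoff must come before the all-hands — 1 meeting forced after it.
Everything else can be placed before the kickoff in some valid order, so the kickoff can sit as late as position 6 − 1 = 5.

5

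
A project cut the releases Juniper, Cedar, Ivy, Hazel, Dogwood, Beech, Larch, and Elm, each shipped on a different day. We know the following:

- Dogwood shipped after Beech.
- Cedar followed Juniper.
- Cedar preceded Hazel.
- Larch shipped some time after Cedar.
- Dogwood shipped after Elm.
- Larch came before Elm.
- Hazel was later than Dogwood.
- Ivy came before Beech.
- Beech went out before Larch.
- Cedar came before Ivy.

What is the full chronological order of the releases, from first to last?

Juniper, Cedar, Ivy, Beech, Larch, Elm, Dogwood, Hazel

The constraints fix every adjacent pair, so only one ordering works:
Juniper → Cedar → Ivy → Beech → Larch → Elm → Dogwood → Hazel.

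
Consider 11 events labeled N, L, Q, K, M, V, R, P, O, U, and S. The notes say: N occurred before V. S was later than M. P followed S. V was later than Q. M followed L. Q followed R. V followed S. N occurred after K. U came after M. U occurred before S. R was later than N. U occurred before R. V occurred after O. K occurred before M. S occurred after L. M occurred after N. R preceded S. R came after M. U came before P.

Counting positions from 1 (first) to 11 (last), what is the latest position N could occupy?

N must come before M, P, Q, R, S, U, and V — 7 events forced after it.
Everything else can be placed before N in some valid order, so N can sit as late as position 11 − 7 = 4.

4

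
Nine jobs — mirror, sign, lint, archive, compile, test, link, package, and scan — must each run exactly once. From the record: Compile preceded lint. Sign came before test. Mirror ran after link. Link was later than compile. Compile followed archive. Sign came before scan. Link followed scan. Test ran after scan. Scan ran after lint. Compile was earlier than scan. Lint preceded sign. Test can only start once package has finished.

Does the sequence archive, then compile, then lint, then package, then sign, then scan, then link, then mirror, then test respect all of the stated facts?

yes

Check each stated constraint against the proposed order — e.g. package is ahead of test; compile is ahead of link. Every pair is in the required order; nothing is violated.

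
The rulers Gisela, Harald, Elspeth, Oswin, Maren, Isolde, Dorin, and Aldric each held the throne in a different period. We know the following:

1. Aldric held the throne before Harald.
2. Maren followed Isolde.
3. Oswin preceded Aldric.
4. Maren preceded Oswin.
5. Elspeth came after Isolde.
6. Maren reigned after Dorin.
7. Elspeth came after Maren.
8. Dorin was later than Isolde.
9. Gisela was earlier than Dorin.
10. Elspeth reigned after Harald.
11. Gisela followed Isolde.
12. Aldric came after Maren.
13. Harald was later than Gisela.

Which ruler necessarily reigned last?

Elspeth

Every other ruler has a chain of constraints placing them before Elspeth, so Elspeth is last.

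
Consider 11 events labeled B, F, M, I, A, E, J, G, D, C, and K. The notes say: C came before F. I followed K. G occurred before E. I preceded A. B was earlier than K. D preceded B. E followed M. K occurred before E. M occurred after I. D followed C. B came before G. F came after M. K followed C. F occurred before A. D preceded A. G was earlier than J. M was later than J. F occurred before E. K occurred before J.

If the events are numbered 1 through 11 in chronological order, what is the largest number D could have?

2

D must come before A, B, E, F, G, I, J, K, and M — 9 events forced after it.
Everything else can be placed before D in some valid order, so D can sit as late as position 11 − 9 = 2.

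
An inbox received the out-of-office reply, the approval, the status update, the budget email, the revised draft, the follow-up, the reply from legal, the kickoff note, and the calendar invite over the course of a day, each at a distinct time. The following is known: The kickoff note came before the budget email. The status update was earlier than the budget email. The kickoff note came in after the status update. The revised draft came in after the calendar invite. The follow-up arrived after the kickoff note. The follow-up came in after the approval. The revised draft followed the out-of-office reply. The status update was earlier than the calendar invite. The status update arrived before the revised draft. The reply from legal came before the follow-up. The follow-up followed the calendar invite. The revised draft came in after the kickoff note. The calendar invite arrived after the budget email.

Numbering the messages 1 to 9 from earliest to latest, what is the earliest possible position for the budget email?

The kickoff note and the status update must both come before the budget email — 2 forced predecessors.
Nothing else is forced ahead of the budget email, so its earliest slot is position 2 + 1 = 3.

3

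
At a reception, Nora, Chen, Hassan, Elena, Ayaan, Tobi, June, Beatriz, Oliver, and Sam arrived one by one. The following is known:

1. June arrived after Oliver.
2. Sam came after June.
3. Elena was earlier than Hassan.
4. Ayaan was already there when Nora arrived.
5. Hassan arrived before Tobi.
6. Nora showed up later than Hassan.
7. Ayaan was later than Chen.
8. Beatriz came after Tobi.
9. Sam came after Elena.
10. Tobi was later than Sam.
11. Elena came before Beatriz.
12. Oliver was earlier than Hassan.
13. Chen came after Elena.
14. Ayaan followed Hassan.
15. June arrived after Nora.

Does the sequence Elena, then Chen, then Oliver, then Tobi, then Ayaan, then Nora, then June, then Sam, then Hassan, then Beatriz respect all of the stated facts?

no

The constraints require Sam before Tobi, but in the proposed sequence Tobi appears ahead of Sam. That one violation is enough.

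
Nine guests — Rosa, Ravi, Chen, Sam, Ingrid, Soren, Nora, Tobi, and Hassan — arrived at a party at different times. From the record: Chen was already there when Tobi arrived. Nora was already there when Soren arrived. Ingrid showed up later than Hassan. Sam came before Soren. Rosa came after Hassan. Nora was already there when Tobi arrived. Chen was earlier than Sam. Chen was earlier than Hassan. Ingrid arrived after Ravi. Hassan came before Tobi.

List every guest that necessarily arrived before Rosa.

Chen, Hassan

Directly stated before Rosa: Hassan.
Chen reaches Rosa via Chen → Hassan → Rosa.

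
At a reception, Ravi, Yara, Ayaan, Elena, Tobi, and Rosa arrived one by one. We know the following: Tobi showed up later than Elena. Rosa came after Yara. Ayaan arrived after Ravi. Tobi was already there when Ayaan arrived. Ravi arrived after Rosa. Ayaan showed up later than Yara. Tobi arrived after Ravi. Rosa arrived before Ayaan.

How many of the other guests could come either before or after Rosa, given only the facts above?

1

Forced before Rosa: Yara; forced after Rosa: Ayaan, Ravi, and Tobi.
That leaves Elena with no forced order relative to Rosa — 1.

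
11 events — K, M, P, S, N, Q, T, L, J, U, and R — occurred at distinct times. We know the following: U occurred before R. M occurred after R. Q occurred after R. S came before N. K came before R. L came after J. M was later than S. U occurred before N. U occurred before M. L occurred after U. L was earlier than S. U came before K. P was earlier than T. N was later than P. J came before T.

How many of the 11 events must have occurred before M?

6

Directly stated before M: R, S, and U.
J reaches M via J → L → S → M.
K reaches M via K → R → M.
L reaches M via L → S → M.
No chain forces T (or any of the others) ahead of M.
That's J, K, L, R, S, and U — 6 in all.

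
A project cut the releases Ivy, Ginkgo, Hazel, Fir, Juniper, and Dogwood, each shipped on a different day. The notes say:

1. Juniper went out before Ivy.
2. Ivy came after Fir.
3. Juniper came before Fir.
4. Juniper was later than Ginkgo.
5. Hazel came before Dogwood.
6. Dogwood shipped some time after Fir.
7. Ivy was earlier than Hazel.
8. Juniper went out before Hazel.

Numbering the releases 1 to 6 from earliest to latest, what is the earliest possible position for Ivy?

Fir, Ginkgo, and Juniper must all come before Ivy — 3 forced predecessors.
Nothing else is forced ahead of Ivy, so its earliest slot is position 3 + 1 = 4.

4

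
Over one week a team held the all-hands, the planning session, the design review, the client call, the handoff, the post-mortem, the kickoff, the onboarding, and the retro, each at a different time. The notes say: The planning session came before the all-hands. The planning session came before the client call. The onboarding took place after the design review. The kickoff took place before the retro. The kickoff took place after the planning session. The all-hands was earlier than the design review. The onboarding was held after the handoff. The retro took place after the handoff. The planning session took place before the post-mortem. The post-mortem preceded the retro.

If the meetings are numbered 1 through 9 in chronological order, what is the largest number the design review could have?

The design review must come before the onboarding — 1 meeting forced after it.
Everything else can be placed before the design review in some valid order, so the design review can sit as late as position 9 − 1 = 8.

8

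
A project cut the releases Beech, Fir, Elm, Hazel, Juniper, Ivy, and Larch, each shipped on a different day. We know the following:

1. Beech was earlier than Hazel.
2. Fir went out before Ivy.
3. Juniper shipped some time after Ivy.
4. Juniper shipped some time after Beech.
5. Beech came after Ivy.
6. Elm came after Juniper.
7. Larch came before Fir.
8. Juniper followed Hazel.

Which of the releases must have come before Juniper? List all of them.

Directly stated before Juniper: Beech, Hazel, and Ivy.
Fir reaches Juniper via Fir → Ivy → Juniper.
Larch reaches Juniper via Larch → Fir → Ivy → Juniper.

Beech, Fir, Hazel, Ivy, Larch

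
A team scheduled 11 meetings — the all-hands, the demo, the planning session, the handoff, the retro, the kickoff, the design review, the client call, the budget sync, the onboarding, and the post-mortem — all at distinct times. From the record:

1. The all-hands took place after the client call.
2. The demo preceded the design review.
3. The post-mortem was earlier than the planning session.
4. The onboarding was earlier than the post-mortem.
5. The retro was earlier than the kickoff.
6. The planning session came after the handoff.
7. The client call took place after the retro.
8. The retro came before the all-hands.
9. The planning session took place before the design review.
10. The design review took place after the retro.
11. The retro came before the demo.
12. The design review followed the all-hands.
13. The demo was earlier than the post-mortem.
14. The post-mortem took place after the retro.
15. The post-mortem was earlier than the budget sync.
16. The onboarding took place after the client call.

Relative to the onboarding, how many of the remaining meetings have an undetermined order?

Forced before the onboarding: the client call and the retro; forced after the onboarding: the budget sync, the design review, the planning session, and the post-mortem.
That leaves the all-hands, the demo, the handoff, and the kickoff with no forced order relative to the onboarding — 4.

4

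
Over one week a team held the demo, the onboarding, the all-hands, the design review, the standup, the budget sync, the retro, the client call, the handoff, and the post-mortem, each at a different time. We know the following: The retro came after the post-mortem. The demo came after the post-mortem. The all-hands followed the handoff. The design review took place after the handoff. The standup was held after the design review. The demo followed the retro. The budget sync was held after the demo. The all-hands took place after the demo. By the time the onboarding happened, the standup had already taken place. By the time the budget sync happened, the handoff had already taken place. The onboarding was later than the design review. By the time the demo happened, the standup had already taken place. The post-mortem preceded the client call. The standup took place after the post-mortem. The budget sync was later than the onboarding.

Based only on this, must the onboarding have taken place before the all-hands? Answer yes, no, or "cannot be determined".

cannot be determined

No chain of stated constraints runs from the onboarding to the all-hands, and none runs from the all-hands to the onboarding either.
So the relative order of the onboarding and the all-hands is not fixed by the given facts.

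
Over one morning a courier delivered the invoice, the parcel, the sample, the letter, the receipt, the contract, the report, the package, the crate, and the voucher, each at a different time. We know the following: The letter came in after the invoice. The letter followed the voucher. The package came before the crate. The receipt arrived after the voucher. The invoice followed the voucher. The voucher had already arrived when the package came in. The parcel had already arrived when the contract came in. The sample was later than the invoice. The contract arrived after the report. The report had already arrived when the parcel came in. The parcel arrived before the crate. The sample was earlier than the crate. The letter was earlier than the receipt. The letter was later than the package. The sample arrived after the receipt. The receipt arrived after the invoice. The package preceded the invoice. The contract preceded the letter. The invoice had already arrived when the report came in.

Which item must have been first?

The voucher has a chain of constraints placing it before every other item, so the voucher must be first.

the voucher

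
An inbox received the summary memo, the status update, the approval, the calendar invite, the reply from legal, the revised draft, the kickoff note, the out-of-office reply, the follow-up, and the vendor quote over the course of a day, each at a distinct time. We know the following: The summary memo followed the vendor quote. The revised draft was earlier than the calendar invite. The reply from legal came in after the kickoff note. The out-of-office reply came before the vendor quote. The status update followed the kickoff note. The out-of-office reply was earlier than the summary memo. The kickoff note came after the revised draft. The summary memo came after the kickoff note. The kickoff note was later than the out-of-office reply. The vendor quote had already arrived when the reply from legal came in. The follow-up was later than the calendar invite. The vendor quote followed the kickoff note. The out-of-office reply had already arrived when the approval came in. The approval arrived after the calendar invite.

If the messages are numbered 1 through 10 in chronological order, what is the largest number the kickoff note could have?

The kickoff note must come before the reply from legal, the status update, the summary memo, and the vendor quote — 4 messages forced after it.
Everything else can be placed before the kickoff note in some valid order, so the kickoff note can sit as late as position 10 − 4 = 6.

6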